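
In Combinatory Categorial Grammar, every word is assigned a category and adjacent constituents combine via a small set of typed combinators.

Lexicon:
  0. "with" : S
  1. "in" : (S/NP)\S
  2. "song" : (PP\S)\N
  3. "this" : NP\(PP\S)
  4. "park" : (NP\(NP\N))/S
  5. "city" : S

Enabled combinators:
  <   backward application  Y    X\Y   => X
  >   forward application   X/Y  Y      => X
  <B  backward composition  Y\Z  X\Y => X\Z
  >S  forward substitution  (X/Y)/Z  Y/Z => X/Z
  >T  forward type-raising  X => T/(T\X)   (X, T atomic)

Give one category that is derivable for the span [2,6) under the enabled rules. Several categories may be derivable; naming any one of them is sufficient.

[0,6] S   >
  [0,2] S/NP   <
    [0,1] "with" : S
    [1,2] "in" : (S/NP)\S
  [2,6] NP   <
    [2,4] NP\N   <B
      [2,3] "song" : (PP\S)\N
      [3,4] "this" : NP\(PP\S)
    [4,6] NP\(NP\N)   >
      [4,5] "park" : (NP\(NP\N))/S
      [5,6] "city" : S

NP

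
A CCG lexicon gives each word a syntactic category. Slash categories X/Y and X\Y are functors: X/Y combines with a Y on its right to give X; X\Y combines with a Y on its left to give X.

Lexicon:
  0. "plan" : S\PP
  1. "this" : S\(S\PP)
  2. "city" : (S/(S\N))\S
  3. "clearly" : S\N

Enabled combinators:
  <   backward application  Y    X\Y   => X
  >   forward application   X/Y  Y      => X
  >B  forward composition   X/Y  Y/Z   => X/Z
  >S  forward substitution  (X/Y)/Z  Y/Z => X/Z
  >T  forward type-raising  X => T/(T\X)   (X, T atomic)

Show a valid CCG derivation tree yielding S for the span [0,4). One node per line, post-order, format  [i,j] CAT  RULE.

[0,1] S\PP  lex  "plan"
[1,2] S\(S\PP)  lex  "this"
[0,2] S  <  k=1
[2,3] (S/(S\N))\S  lex  "city"
[0,3] S/(S\N)  <  k=2
[3,4] S\N  lex  "clearly"
[0,4] S  >  k=3

[0,4] S   >
  [0,3] S/(S\N)   <
    [0,2] S   <
      [0,1] "plan" : S\PP
      [1,2] "this" : S\(S\PP)
    [2,3] "city" : (S/(S\N))\S
  [3,4] "clearly" : S\N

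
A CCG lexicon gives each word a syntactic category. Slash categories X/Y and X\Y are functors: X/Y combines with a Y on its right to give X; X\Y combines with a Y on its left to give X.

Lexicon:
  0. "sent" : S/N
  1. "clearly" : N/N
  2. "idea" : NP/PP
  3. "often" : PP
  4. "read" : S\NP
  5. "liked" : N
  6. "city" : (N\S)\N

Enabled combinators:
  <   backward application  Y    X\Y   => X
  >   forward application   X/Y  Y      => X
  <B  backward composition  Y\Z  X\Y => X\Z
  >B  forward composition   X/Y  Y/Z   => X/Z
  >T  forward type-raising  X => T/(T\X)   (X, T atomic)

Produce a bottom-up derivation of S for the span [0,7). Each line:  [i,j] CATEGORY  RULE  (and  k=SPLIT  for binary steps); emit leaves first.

[0,7] S   >
  [0,2] S/N   >B
    [0,1] "sent" : S/N
    [1,2] "clearly" : N/N
  [2,7] N   <
    [2,4] NP   >
      [2,3] "idea" : NP/PP
      [3,4] "often" : PP
    [4,7] N\NP   <B
      [4,5] "read" : S\NP
      [5,7] N\S   <
        [5,6] "liked" : N
        [6,7] "city" : (N\S)\N

[0,1] S/N  lex  "sent"
[1,2] N/N  lex  "clearly"
[0,2] S/N  >B  k=1
[2,3] NP/PP  lex  "idea"
[3,4] PP  lex  "often"
[2,4] NP  >  k=3
[4,5] S\NP  lex  "read"
[5,6] N  lex  "liked"
[6,7] (N\S)\N  lex  "city"
[5,7] N\S  <  k=6
[4,7] N\NP  <B  k=5
[2,7] N  <  k=4
[0,7] S  >  k=2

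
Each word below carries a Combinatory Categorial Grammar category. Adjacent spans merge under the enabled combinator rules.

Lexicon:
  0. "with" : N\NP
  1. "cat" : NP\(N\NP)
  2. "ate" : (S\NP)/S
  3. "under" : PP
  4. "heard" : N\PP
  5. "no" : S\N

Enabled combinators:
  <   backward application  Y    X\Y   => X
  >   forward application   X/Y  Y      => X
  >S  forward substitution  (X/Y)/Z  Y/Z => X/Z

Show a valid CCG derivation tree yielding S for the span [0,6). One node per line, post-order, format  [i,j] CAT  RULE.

[0,1] N\NP  lex  "with"
[1,2] NP\(N\NP)  lex  "cat"
[0,2] NP  <  k=1
[2,3] (S\NP)/S  lex  "ate"
[3,4] PP  lex  "under"
[4,5] N\PP  lex  "heard"
[3,5] N  <  k=4
[5,6] S\N  lex  "no"
[3,6] S  <  k=5
[2,6] S\NP  >  k=3
[0,6] S  <  k=2

[0,6] S   <
  [0,2] NP   <
    [0,1] "with" : N\NP
    [1,2] "cat" : NP\(N\NP)
  [2,6] S\NP   >
    [2,3] "ate" : (S\NP)/S
    [3,6] S   <
      [3,5] N   <
        [3,4] "under" : PP
        [4,5] "heard" : N\PP
      [5,6] "no" : S\N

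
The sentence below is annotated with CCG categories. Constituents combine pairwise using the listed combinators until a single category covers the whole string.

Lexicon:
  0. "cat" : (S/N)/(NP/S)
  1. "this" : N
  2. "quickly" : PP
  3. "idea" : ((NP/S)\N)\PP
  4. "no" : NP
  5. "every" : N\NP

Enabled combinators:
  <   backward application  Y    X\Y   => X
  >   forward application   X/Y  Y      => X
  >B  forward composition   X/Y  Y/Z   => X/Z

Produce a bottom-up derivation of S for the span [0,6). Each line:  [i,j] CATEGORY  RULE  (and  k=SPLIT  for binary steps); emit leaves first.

[0,1] (S/N)/(NP/S)  lex  "cat"
[1,2] N  lex  "this"
[2,3] PP  lex  "quickly"
[3,4] ((NP/S)\N)\PP  lex  "idea"
[2,4] (NP/S)\N  <  k=3
[1,4] NP/S  <  k=2
[0,4] S/N  >  k=1
[4,5] NP  lex  "no"
[5,6] N\NP  lex  "every"
[4,6] N  <  k=5
[0,6] S  >  k=4

[0,6] S   >
  [0,4] S/N   >
    [0,1] "cat" : (S/N)/(NP/S)
    [1,4] NP/S   <
      [1,2] "this" : N
      [2,4] (NP/S)\N   <
        [2,3] "quickly" : PP
        [3,4] "idea" : ((NP/S)\N)\PP
  [4,6] N   <
    [4,5] "no" : NP
    [5,6] "every" : N\NP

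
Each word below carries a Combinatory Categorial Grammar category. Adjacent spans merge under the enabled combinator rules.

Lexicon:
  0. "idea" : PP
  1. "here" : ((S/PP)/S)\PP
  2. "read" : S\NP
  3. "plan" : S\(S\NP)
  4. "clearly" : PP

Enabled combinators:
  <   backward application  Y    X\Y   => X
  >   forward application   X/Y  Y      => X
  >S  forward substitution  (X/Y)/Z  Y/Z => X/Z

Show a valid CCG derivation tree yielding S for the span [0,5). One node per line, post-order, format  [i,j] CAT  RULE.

[0,5] S   >
  [0,4] S/PP   >
    [0,2] (S/PP)/S   <
      [0,1] "idea" : PP
      [1,2] "here" : ((S/PP)/S)\PP
    [2,4] S   <
      [2,3] "read" : S\NP
      [3,4] "plan" : S\(S\NP)
  [4,5] "clearly" : PP

[0,1] PP  lex  "idea"
[1,2] ((S/PP)/S)\PP  lex  "here"
[0,2] (S/PP)/S  <  k=1
[2,3] S\NP  lex  "read"
[3,4] S\(S\NP)  lex  "plan"
[2,4] S  <  k=3
[0,4] S/PP  >  k=2
[4,5] PP  lex  "clearly"
[0,5] S  >  k=4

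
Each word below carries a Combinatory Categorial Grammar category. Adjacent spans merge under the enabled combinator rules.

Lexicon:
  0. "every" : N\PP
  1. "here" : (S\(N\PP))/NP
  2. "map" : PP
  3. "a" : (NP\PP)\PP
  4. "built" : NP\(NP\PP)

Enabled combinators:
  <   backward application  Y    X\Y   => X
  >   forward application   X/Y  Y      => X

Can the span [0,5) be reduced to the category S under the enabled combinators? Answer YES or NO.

[0,5] S   <
  [0,1] "every" : N\PP
  [1,5] S\(N\PP)   >
    [1,2] "here" : (S\(N\PP))/NP
    [2,5] NP   <
      [2,4] NP\PP   <
        [2,3] "map" : PP
        [3,4] "a" : (NP\PP)\PP
      [4,5] "built" : NP\(NP\PP)

YES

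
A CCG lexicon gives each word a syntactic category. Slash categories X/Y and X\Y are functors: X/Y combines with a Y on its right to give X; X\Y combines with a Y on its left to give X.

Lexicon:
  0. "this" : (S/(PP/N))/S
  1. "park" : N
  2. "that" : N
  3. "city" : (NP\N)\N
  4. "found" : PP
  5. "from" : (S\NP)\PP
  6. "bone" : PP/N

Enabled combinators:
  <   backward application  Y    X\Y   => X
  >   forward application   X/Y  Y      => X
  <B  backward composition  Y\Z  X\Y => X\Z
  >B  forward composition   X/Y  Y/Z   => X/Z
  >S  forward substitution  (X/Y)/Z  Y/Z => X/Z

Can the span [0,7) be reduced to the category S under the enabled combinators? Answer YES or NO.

[0,7] S   >
  [0,6] S/(PP/N)   >
    [0,1] "this" : (S/(PP/N))/S
    [1,6] S   <
      [1,4] NP   <
        [1,2] "park" : N
        [2,4] NP\N   <
          [2,3] "that" : N
          [3,4] "city" : (NP\N)\N
      [4,6] S\NP   <
        [4,5] "found" : PP
        [5,6] "from" : (S\NP)\PP
  [6,7] "bone" : PP/N

YES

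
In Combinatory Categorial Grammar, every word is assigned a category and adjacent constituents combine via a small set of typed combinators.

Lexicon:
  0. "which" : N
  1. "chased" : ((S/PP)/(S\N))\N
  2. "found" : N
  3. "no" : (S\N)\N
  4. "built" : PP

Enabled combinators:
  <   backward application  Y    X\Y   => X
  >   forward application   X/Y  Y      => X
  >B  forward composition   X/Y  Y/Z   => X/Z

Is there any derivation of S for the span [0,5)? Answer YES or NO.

YES

[0,5] S   >
  [0,4] S/PP   >
    [0,2] (S/PP)/(S\N)   <
      [0,1] "which" : N
      [1,2] "chased" : ((S/PP)/(S\N))\N
    [2,4] S\N   <
      [2,3] "found" : N
      [3,4] "no" : (S\N)\N
  [4,5] "built" : PP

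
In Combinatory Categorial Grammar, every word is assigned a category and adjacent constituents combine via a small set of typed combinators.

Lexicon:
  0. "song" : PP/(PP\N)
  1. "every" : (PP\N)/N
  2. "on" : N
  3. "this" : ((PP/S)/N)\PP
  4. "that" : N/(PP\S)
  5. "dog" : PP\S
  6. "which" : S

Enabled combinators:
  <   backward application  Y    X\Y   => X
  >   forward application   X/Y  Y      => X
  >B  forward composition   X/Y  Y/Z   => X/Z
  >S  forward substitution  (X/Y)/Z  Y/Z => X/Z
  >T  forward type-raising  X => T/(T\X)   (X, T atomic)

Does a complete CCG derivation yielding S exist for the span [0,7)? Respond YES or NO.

PP/(PP\N) (PP\N)/N N ((PP/S)/N)\PP N/(PP\S) PP\S S
CKY chart[0,7] = {N/(N\PP), NP/(NP\PP), PP, PP/(PP\PP), PP/(S\S), S/(S\PP)}; S ∉ chart

NO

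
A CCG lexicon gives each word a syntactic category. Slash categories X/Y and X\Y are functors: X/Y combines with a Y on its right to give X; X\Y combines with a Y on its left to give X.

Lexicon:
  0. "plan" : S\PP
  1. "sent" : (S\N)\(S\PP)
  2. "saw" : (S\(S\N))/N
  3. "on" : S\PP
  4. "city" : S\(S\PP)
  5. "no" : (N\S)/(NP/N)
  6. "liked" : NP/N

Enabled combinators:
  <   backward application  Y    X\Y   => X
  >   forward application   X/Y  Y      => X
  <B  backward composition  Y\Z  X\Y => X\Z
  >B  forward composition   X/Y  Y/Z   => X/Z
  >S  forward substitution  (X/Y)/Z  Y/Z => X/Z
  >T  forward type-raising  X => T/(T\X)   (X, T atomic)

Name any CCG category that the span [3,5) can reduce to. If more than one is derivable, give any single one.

[0,7] S   <
  [0,2] S\N   <
    [0,1] "plan" : S\PP
    [1,2] "sent" : (S\N)\(S\PP)
  [2,7] S\(S\N)   >
    [2,3] "saw" : (S\(S\N))/N
    [3,7] N   <
      [3,5] S   <
        [3,4] "on" : S\PP
        [4,5] "city" : S\(S\PP)
      [5,7] N\S   >
        [5,6] "no" : (N\S)/(NP/N)
        [6,7] "liked" : NP/N

S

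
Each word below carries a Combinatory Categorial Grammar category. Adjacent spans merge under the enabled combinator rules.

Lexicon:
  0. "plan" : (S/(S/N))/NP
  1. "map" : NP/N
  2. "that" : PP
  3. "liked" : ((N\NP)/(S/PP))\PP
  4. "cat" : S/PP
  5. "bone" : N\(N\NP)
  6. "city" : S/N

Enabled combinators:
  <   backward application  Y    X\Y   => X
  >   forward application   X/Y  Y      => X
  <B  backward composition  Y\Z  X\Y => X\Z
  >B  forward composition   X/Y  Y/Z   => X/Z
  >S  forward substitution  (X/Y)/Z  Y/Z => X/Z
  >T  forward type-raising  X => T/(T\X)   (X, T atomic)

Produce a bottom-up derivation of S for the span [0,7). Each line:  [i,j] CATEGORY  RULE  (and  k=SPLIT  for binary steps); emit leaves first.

[0,7] S   >
  [0,6] S/(S/N)   >
    [0,1] "plan" : (S/(S/N))/NP
    [1,6] NP   >
      [1,2] "map" : NP/N
      [2,6] N   <
        [2,5] N\NP   >
          [2,4] (N\NP)/(S/PP)   <
            [2,3] "that" : PP
            [3,4] "liked" : ((N\NP)/(S/PP))\PP
          [4,5] "cat" : S/PP
        [5,6] "bone" : N\(N\NP)
  [6,7] "city" : S/N

[0,1] (S/(S/N))/NP  lex  "plan"
[1,2] NP/N  lex  "map"
[2,3] PP  lex  "that"
[3,4] ((N\NP)/(S/PP))\PP  lex  "liked"
[2,4] (N\NP)/(S/PP)  <  k=3
[4,5] S/PP  lex  "cat"
[2,5] N\NP  >  k=4
[5,6] N\(N\NP)  lex  "bone"
[2,6] N  <  k=5
[1,6] NP  >  k=2
[0,6] S/(S/N)  >  k=1
[6,7] S/N  lex  "city"
[0,7] S  >  k=6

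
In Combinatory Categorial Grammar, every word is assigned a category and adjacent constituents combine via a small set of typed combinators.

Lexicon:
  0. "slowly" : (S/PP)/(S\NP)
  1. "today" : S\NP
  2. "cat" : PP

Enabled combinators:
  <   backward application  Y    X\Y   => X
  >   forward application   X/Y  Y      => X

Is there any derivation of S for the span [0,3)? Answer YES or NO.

YES

[0,3] S   >
  [0,2] S/PP   >
    [0,1] "slowly" : (S/PP)/(S\NP)
    [1,2] "today" : S\NP
  [2,3] "cat" : PP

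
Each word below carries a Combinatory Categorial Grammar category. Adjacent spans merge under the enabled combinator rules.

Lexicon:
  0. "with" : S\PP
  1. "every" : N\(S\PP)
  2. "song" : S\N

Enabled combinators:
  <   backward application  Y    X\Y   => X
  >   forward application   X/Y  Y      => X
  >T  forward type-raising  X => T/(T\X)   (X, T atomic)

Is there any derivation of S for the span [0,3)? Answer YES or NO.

[0,3] S   <
  [0,2] N   <
    [0,1] "with" : S\PP
    [1,2] "every" : N\(S\PP)
  [2,3] "song" : S\N

YES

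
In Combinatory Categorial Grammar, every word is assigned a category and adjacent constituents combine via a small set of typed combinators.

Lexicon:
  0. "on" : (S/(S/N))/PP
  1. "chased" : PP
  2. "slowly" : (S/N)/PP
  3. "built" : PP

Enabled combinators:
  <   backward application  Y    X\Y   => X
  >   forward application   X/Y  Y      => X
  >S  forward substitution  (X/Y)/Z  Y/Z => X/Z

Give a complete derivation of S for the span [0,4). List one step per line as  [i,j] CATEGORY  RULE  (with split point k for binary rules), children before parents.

[0,1] (S/(S/N))/PP  lex  "on"
[1,2] PP  lex  "chased"
[0,2] S/(S/N)  >  k=1
[2,3] (S/N)/PP  lex  "slowly"
[3,4] PP  lex  "built"
[2,4] S/N  >  k=3
[0,4] S  >  k=2

[0,4] S   >
  [0,2] S/(S/N)   >
    [0,1] "on" : (S/(S/N))/PP
    [1,2] "chased" : PP
  [2,4] S/N   >
    [2,3] "slowly" : (S/N)/PP
    [3,4] "built" : PP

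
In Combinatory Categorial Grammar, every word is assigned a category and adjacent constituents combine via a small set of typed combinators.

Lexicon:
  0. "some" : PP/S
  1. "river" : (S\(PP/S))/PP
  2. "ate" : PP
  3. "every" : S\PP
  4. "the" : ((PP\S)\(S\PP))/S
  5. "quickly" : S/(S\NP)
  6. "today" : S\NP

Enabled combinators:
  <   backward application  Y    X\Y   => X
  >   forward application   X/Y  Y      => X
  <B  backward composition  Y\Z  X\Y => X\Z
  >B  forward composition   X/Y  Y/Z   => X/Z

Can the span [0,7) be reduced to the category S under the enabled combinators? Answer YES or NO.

PP/S (S\(PP/S))/PP PP S\PP ((PP\S)\(S\PP))/S S/(S\NP) S\NP
CKY chart[0,7] = {PP}; S ∉ chart

NO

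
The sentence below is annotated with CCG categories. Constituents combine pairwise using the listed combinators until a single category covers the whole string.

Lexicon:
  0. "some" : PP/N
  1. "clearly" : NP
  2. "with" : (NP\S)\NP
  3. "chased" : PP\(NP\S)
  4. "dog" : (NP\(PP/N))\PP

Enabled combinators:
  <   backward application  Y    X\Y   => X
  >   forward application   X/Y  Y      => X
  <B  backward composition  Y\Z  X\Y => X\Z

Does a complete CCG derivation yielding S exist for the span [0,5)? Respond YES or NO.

PP/N NP (NP\S)\NP PP\(NP\S) (NP\(PP/N))\PP
CKY chart[0,5] = {NP}; S ∉ chart

NO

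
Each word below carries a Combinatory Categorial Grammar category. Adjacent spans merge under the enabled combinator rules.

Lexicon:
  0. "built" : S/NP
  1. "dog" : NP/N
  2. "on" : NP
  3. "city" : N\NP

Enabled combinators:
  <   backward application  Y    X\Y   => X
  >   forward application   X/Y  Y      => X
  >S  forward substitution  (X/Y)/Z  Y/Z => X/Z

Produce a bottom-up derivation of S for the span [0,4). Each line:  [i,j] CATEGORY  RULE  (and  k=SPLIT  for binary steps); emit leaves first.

[0,4] S   >
  [0,1] "built" : S/NP
  [1,4] NP   >
    [1,2] "dog" : NP/N
    [2,4] N   <
      [2,3] "on" : NP
      [3,4] "city" : N\NP

[0,1] S/NP  lex  "built"
[1,2] NP/N  lex  "dog"
[2,3] NP  lex  "on"
[3,4] N\NP  lex  "city"
[2,4] N  <  k=3
[1,4] NP  >  k=2
[0,4] S  >  k=1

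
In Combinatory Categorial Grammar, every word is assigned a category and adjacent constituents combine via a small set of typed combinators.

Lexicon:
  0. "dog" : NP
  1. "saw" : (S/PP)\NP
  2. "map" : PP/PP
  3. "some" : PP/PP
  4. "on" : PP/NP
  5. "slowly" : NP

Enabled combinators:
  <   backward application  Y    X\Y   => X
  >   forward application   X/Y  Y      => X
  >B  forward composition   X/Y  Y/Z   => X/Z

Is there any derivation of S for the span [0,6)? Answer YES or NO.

[0,6] S   >
  [0,3] S/PP   >B
    [0,2] S/PP   <
      [0,1] "dog" : NP
      [1,2] "saw" : (S/PP)\NP
    [2,3] "map" : PP/PP
  [3,6] PP   >
    [3,5] PP/NP   >B
      [3,4] "some" : PP/PP
      [4,5] "on" : PP/NP
    [5,6] "slowly" : NP

YES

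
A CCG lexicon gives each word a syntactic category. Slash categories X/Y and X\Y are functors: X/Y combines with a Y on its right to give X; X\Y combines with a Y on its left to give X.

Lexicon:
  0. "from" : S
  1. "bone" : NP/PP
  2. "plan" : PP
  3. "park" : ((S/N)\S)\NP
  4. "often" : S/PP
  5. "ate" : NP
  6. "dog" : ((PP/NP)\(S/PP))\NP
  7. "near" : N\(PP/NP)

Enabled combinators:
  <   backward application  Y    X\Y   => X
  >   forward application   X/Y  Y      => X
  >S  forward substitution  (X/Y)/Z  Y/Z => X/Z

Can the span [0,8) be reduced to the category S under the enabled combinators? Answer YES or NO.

[0,8] S   >
  [0,4] S/N   <
    [0,1] "from" : S
    [1,4] (S/N)\S   <
      [1,3] NP   >
        [1,2] "bone" : NP/PP
        [2,3] "plan" : PP
      [3,4] "park" : ((S/N)\S)\NP
  [4,8] N   <
    [4,7] PP/NP   <
      [4,5] "often" : S/PP
      [5,7] (PP/NP)\(S/PP)   <
        [5,6] "ate" : NP
        [6,7] "dog" : ((PP/NP)\(S/PP))\NP
    [7,8] "near" : N\(PP/NP)

YES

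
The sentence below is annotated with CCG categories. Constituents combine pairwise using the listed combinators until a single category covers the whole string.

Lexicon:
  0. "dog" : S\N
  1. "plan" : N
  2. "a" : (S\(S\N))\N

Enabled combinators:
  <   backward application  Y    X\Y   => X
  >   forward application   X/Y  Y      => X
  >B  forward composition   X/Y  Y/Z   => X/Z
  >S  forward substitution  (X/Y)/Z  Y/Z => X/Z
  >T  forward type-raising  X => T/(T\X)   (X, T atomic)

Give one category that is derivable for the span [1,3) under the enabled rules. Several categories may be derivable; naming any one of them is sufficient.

S\(S\N)

[0,3] S   <
  [0,1] "dog" : S\N
  [1,3] S\(S\N)   <
    [1,2] "plan" : N
    [2,3] "a" : (S\(S\N))\N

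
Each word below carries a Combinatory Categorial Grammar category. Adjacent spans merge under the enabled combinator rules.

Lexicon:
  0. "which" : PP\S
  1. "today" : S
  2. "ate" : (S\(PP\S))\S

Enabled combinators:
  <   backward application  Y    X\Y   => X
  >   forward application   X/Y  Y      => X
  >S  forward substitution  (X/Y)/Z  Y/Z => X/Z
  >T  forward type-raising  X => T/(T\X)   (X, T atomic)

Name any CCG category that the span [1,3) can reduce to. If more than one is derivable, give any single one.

S\(PP\S)

[0,3] S   <
  [0,1] "which" : PP\S
  [1,3] S\(PP\S)   <
    [1,2] "today" : S
    [2,3] "ate" : (S\(PP\S))\S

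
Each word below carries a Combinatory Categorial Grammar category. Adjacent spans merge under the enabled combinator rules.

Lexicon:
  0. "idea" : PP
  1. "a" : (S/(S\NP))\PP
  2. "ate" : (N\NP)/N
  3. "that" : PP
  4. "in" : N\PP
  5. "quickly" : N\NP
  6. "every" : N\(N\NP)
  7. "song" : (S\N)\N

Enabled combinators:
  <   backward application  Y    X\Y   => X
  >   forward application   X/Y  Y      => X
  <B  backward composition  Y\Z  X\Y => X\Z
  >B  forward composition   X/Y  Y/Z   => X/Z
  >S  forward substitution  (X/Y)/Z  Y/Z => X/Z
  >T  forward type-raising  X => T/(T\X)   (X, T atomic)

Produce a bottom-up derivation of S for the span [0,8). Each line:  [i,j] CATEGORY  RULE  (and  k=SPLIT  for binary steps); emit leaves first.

[0,1] PP  lex  "idea"
[1,2] (S/(S\NP))\PP  lex  "a"
[0,2] S/(S\NP)  <  k=1
[2,3] (N\NP)/N  lex  "ate"
[3,4] PP  lex  "that"
[4,5] N\PP  lex  "in"
[3,5] N  <  k=4
[2,5] N\NP  >  k=3
[5,6] N\NP  lex  "quickly"
[6,7] N\(N\NP)  lex  "every"
[5,7] N  <  k=6
[7,8] (S\N)\N  lex  "song"
[5,8] S\N  <  k=7
[2,8] S\NP  <B  k=5
[0,8] S  >  k=2

[0,8] S   >
  [0,2] S/(S\NP)   <
    [0,1] "idea" : PP
    [1,2] "a" : (S/(S\NP))\PP
  [2,8] S\NP   <B
    [2,5] N\NP   >
      [2,3] "ate" : (N\NP)/N
      [3,5] N   <
        [3,4] "that" : PP
        [4,5] "in" : N\PP
    [5,8] S\N   <
      [5,7] N   <
        [5,6] "quickly" : N\NP
        [6,7] "every" : N\(N\NP)
      [7,8] "song" : (S\N)\N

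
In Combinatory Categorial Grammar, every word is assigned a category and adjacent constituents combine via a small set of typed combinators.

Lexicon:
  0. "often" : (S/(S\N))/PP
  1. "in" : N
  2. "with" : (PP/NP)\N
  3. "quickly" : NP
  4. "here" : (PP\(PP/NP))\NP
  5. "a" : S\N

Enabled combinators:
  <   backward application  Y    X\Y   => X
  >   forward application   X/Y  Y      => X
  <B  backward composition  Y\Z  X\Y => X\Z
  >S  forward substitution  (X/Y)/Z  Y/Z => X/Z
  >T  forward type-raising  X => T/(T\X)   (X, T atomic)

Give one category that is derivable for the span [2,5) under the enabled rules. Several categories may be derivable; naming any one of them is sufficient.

[0,6] S   >
  [0,5] S/(S\N)   >
    [0,1] "often" : (S/(S\N))/PP
    [1,5] PP   >
      [1,2] PP/(PP\N)   >T
        [1,2] "in" : N
      [2,5] PP\N   <B
        [2,3] "with" : (PP/NP)\N
        [3,5] PP\(PP/NP)   <
          [3,4] "quickly" : NP
          [4,5] "here" : (PP\(PP/NP))\NP
  [5,6] "a" : S\N

PP\N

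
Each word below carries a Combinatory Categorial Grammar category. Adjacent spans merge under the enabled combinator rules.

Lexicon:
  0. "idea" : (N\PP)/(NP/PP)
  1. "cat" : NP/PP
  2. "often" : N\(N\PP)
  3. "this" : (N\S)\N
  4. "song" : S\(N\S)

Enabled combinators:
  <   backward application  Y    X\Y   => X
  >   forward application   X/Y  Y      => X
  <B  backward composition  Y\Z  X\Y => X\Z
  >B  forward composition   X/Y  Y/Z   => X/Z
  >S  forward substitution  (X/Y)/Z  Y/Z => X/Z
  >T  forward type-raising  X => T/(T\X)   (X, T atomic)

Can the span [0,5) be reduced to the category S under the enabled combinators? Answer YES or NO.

[0,5] S   <
  [0,3] N   <
    [0,2] N\PP   >
      [0,1] "idea" : (N\PP)/(NP/PP)
      [1,2] "cat" : NP/PP
    [2,3] "often" : N\(N\PP)
  [3,5] S\N   <B
    [3,4] "this" : (N\S)\N
    [4,5] "song" : S\(N\S)

YES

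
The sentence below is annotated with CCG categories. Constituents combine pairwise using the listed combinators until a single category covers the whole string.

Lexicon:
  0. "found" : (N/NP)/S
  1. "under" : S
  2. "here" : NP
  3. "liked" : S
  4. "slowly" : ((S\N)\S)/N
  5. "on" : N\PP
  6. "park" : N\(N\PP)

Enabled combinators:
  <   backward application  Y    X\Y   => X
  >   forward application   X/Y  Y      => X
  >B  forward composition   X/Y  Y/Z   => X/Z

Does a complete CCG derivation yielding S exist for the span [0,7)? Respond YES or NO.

[0,7] S   <
  [0,3] N   >
    [0,2] N/NP   >
      [0,1] "found" : (N/NP)/S
      [1,2] "under" : S
    [2,3] "here" : NP
  [3,7] S\N   <
    [3,4] "liked" : S
    [4,7] (S\N)\S   >
      [4,5] "slowly" : ((S\N)\S)/N
      [5,7] N   <
        [5,6] "on" : N\PP
        [6,7] "park" : N\(N\PP)

YES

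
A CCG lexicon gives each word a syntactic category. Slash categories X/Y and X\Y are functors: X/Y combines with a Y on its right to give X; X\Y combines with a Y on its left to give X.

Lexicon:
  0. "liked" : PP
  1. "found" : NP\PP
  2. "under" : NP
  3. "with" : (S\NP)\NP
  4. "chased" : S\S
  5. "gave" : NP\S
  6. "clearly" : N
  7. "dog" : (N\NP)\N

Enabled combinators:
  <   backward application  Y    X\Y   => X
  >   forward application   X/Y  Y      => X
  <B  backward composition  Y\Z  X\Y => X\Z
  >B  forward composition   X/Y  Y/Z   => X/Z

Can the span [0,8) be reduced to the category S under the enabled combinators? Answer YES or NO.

NO

PP NP\PP NP (S\NP)\NP S\S NP\S N (N\NP)\N
CKY chart[0,8] = {N}; S ∉ chart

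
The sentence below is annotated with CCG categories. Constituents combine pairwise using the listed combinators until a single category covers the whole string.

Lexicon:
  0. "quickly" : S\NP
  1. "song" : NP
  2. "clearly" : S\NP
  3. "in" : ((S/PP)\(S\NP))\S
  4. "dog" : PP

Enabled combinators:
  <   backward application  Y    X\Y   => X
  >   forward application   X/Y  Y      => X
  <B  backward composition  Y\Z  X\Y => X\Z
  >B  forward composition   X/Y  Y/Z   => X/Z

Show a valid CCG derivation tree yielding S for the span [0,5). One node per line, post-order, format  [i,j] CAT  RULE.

[0,5] S   >
  [0,4] S/PP   <
    [0,1] "quickly" : S\NP
    [1,4] (S/PP)\(S\NP)   <
      [1,3] S   <
        [1,2] "song" : NP
        [2,3] "clearly" : S\NP
      [3,4] "in" : ((S/PP)\(S\NP))\S
  [4,5] "dog" : PP

[0,1] S\NP  lex  "quickly"
[1,2] NP  lex  "song"
[2,3] S\NP  lex  "clearly"
[1,3] S  <  k=2
[3,4] ((S/PP)\(S\NP))\S  lex  "in"
[1,4] (S/PP)\(S\NP)  <  k=3
[0,4] S/PP  <  k=1
[4,5] PP  lex  "dog"
[0,5] S  >  k=4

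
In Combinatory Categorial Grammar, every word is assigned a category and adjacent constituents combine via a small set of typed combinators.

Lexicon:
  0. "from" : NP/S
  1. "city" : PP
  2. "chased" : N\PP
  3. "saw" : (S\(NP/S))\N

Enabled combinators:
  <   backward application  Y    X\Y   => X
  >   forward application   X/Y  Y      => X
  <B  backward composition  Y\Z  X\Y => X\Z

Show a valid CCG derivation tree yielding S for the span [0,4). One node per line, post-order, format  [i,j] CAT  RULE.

[0,1] NP/S  lex  "from"
[1,2] PP  lex  "city"
[2,3] N\PP  lex  "chased"
[1,3] N  <  k=2
[3,4] (S\(NP/S))\N  lex  "saw"
[1,4] S\(NP/S)  <  k=3
[0,4] S  <  k=1

[0,4] S   <
  [0,1] "from" : NP/S
  [1,4] S\(NP/S)   <
    [1,3] N   <
      [1,2] "city" : PP
      [2,3] "chased" : N\PP
    [3,4] "saw" : (S\(NP/S))\N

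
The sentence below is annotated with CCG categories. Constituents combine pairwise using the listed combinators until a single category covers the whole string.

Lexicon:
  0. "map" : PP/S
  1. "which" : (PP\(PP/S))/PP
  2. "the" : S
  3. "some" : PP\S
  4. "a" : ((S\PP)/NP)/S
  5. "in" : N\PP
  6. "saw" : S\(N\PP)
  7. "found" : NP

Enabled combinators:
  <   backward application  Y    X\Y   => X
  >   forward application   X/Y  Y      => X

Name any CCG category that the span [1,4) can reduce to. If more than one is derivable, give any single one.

[0,8] S   <
  [0,4] PP   <
    [0,1] "map" : PP/S
    [1,4] PP\(PP/S)   >
      [1,2] "which" : (PP\(PP/S))/PP
      [2,4] PP   <
        [2,3] "the" : S
        [3,4] "some" : PP\S
  [4,8] S\PP   >
    [4,7] (S\PP)/NP   >
      [4,5] "a" : ((S\PP)/NP)/S
      [5,7] S   <
        [5,6] "in" : N\PP
        [6,7] "saw" : S\(N\PP)
    [7,8] "found" : NP

PP\(PP/S)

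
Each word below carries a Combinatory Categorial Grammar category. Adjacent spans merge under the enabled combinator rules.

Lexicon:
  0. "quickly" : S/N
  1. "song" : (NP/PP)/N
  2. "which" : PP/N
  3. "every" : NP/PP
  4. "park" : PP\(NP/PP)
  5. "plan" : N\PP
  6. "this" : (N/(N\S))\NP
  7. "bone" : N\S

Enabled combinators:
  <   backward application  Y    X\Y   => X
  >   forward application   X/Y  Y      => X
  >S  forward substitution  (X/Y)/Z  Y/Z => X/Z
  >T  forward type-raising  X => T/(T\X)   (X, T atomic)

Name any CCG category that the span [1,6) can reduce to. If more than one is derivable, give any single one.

[0,8] S   >
  [0,1] "quickly" : S/N
  [1,8] N   >
    [1,7] N/(N\S)   <
      [1,6] NP   >
        [1,3] NP/N   >S
          [1,2] "song" : (NP/PP)/N
          [2,3] "which" : PP/N
        [3,6] N   <
          [3,5] PP   <
            [3,4] "every" : NP/PP
            [4,5] "park" : PP\(NP/PP)
          [5,6] "plan" : N\PP
      [6,7] "this" : (N/(N\S))\NP
    [7,8] "bone" : N\S

NP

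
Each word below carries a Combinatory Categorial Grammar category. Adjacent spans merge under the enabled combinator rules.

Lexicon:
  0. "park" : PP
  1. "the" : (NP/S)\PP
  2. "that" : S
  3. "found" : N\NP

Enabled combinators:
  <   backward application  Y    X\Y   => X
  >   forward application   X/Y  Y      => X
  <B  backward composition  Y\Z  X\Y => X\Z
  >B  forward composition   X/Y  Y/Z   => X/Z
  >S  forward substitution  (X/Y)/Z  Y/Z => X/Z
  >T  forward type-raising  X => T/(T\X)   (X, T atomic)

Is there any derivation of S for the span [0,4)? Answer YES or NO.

PP (NP/S)\PP S N\NP
CKY chart[0,4] = {N, N/(N\N), NP/(NP\N), PP/(PP\N), S/(S\N)}; S ∉ chart

NO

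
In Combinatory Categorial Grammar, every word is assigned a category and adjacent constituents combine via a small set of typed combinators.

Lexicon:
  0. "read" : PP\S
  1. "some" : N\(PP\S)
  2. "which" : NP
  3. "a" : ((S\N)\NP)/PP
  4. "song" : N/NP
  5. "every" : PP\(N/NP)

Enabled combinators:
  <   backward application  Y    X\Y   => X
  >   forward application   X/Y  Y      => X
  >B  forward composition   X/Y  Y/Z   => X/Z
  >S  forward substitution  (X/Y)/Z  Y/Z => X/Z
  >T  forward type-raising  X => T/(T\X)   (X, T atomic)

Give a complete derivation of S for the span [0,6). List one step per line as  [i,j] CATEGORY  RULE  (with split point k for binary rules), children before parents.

[0,1] PP\S  lex  "read"
[1,2] N\(PP\S)  lex  "some"
[0,2] N  <  k=1
[2,3] NP  lex  "which"
[3,4] ((S\N)\NP)/PP  lex  "a"
[4,5] N/NP  lex  "song"
[5,6] PP\(N/NP)  lex  "every"
[4,6] PP  <  k=5
[3,6] (S\N)\NP  >  k=4
[2,6] S\N  <  k=3
[0,6] S  <  k=2

[0,6] S   <
  [0,2] N   <
    [0,1] "read" : PP\S
    [1,2] "some" : N\(PP\S)
  [2,6] S\N   <
    [2,3] "which" : NP
    [3,6] (S\N)\NP   >
      [3,4] "a" : ((S\N)\NP)/PP
      [4,6] PP   <
        [4,5] "song" : N/NP
        [5,6] "every" : PP\(N/NP)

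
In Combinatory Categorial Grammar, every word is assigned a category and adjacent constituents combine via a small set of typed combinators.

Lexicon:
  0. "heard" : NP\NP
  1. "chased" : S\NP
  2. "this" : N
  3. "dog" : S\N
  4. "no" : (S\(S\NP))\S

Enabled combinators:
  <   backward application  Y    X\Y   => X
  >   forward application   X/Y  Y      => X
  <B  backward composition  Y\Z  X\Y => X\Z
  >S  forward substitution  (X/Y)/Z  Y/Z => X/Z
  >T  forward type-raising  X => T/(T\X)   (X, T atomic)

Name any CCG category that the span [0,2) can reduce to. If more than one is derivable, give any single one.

[0,5] S   <
  [0,2] S\NP   <B
    [0,1] "heard" : NP\NP
    [1,2] "chased" : S\NP
  [2,5] S\(S\NP)   <
    [2,4] S   <
      [2,3] "this" : N
      [3,4] "dog" : S\N
    [4,5] "no" : (S\(S\NP))\S

S\NP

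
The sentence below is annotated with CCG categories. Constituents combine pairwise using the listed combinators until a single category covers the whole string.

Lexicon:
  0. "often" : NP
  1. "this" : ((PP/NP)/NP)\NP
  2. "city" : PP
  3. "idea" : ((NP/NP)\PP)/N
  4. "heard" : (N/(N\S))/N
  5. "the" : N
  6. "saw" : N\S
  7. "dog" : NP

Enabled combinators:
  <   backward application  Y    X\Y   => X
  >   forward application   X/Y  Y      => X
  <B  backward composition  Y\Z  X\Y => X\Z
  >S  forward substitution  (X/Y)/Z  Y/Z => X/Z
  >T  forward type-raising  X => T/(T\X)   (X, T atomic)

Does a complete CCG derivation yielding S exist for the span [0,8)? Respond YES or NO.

NO

NP ((PP/NP)/NP)\NP PP ((NP/NP)\PP)/N (N/(N\S))/N N N\S NP
CKY chart[0,8] = {N/(N\PP), NP/(NP\PP), PP, PP/(PP\PP), PP/NP, S/(S\PP)}; S ∉ chart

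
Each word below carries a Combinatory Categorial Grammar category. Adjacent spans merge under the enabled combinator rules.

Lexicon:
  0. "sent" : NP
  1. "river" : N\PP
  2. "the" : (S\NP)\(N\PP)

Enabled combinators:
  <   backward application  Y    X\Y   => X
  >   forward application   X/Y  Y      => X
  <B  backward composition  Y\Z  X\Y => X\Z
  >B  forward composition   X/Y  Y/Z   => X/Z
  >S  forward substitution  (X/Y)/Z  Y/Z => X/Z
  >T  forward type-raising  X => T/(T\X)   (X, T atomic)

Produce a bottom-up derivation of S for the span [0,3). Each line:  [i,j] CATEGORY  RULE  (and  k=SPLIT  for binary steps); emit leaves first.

[0,1] NP  lex  "sent"
[0,1] S/(S\NP)  >T
[1,2] N\PP  lex  "river"
[2,3] (S\NP)\(N\PP)  lex  "the"
[1,3] S\NP  <  k=2
[0,3] S  >  k=1

[0,3] S   >
  [0,1] S/(S\NP)   >T
    [0,1] "sent" : NP
  [1,3] S\NP   <
    [1,2] "river" : N\PP
    [2,3] "the" : (S\NP)\(N\PP)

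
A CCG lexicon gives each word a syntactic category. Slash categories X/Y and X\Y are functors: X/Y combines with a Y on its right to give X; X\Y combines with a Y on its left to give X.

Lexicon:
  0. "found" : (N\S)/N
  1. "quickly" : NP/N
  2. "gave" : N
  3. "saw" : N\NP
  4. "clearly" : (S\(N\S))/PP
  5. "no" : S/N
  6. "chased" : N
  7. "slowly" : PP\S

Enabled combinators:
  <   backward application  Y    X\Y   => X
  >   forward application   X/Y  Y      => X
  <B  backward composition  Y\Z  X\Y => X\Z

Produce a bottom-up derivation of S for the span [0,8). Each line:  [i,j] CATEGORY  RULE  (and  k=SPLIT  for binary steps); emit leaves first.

[0,8] S   <
  [0,4] N\S   >
    [0,1] "found" : (N\S)/N
    [1,4] N   <
      [1,3] NP   >
        [1,2] "quickly" : NP/N
        [2,3] "gave" : N
      [3,4] "saw" : N\NP
  [4,8] S\(N\S)   >
    [4,5] "clearly" : (S\(N\S))/PP
    [5,8] PP   <
      [5,7] S   >
        [5,6] "no" : S/N
        [6,7] "chased" : N
      [7,8] "slowly" : PP\S

[0,1] (N\S)/N  lex  "found"
[1,2] NP/N  lex  "quickly"
[2,3] N  lex  "gave"
[1,3] NP  >  k=2
[3,4] N\NP  lex  "saw"
[1,4] N  <  k=3
[0,4] N\S  >  k=1
[4,5] (S\(N\S))/PP  lex  "clearly"
[5,6] S/N  lex  "no"
[6,7] N  lex  "chased"
[5,7] S  >  k=6
[7,8] PP\S  lex  "slowly"
[5,8] PP  <  k=7
[4,8] S\(N\S)  >  k=5
[0,8] S  <  k=4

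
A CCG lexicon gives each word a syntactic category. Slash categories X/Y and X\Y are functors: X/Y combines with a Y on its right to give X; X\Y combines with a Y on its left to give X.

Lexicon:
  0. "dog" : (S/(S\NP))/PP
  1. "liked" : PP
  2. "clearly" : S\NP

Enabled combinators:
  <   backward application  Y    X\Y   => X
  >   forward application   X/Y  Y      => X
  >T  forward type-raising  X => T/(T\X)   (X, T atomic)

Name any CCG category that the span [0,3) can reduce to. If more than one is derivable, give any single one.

S

[0,3] S   >
  [0,2] S/(S\NP)   >
    [0,1] "dog" : (S/(S\NP))/PP
    [1,2] "liked" : PP
  [2,3] "clearly" : S\NP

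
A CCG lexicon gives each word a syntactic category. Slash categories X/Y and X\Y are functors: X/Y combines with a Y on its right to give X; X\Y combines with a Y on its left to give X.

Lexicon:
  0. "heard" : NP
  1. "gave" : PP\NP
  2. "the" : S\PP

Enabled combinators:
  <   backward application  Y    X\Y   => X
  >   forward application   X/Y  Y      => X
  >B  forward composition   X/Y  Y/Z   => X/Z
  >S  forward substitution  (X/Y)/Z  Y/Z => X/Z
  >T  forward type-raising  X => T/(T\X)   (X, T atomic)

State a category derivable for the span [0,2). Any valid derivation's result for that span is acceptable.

PP

[0,3] S   <
  [0,2] PP   <
    [0,1] "heard" : NP
    [1,2] "gave" : PP\NP
  [2,3] "the" : S\PP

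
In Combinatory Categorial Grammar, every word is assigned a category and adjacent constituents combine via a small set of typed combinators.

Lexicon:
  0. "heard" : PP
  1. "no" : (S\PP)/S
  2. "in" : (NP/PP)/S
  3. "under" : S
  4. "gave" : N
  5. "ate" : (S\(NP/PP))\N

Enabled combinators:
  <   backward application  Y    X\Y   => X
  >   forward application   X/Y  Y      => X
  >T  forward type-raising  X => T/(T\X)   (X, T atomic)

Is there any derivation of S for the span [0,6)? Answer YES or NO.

[0,6] S   <
  [0,1] "heard" : PP
  [1,6] S\PP   >
    [1,2] "no" : (S\PP)/S
    [2,6] S   <
      [2,4] NP/PP   >
        [2,3] "in" : (NP/PP)/S
        [3,4] "under" : S
      [4,6] S\(NP/PP)   <
        [4,5] "gave" : N
        [5,6] "ate" : (S\(NP/PP))\N

YES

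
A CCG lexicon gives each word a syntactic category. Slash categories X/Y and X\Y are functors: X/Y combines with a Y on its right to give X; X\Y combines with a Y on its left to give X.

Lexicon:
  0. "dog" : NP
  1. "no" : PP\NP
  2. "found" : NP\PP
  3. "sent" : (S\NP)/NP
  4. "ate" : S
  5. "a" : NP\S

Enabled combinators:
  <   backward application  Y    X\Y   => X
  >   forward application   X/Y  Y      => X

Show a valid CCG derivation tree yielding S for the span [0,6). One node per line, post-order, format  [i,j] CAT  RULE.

[0,6] S   <
  [0,3] NP   <
    [0,2] PP   <
      [0,1] "dog" : NP
      [1,2] "no" : PP\NP
    [2,3] "found" : NP\PP
  [3,6] S\NP   >
    [3,4] "sent" : (S\NP)/NP
    [4,6] NP   <
      [4,5] "ate" : S
      [5,6] "a" : NP\S

[0,1] NP  lex  "dog"
[1,2] PP\NP  lex  "no"
[0,2] PP  <  k=1
[2,3] NP\PP  lex  "found"
[0,3] NP  <  k=2
[3,4] (S\NP)/NP  lex  "sent"
[4,5] S  lex  "ate"
[5,6] NP\S  lex  "a"
[4,6] NP  <  k=5
[3,6] S\NP  >  k=4
[0,6] S  <  k=3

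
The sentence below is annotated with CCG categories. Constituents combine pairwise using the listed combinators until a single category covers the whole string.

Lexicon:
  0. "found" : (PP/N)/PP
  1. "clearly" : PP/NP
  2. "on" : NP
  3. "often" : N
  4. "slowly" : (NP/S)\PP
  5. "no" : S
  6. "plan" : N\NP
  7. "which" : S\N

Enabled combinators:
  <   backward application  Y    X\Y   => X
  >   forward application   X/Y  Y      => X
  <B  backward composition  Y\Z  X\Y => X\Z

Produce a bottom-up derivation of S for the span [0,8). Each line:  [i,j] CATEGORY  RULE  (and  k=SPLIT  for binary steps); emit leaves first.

[0,1] (PP/N)/PP  lex  "found"
[1,2] PP/NP  lex  "clearly"
[2,3] NP  lex  "on"
[1,3] PP  >  k=2
[0,3] PP/N  >  k=1
[3,4] N  lex  "often"
[0,4] PP  >  k=3
[4,5] (NP/S)\PP  lex  "slowly"
[0,5] NP/S  <  k=4
[5,6] S  lex  "no"
[0,6] NP  >  k=5
[6,7] N\NP  lex  "plan"
[7,8] S\N  lex  "which"
[6,8] S\NP  <B  k=7
[0,8] S  <  k=6

[0,8] S   <
  [0,6] NP   >
    [0,5] NP/S   <
      [0,4] PP   >
        [0,3] PP/N   >
          [0,1] "found" : (PP/N)/PP
          [1,3] PP   >
            [1,2] "clearly" : PP/NP
            [2,3] "on" : NP
        [3,4] "often" : N
      [4,5] "slowly" : (NP/S)\PP
    [5,6] "no" : S
  [6,8] S\NP   <B
    [6,7] "plan" : N\NP
    [7,8] "which" : S\N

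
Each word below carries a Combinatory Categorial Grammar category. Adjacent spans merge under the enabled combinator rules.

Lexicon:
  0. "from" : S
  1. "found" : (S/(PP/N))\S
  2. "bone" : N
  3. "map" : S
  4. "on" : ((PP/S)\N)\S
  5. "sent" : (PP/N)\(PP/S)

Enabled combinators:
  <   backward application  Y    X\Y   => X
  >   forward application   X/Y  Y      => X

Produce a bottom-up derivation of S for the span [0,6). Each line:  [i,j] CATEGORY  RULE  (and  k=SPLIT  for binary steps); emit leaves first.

[0,1] S  lex  "from"
[1,2] (S/(PP/N))\S  lex  "found"
[0,2] S/(PP/N)  <  k=1
[2,3] N  lex  "bone"
[3,4] S  lex  "map"
[4,5] ((PP/S)\N)\S  lex  "on"
[3,5] (PP/S)\N  <  k=4
[2,5] PP/S  <  k=3
[5,6] (PP/N)\(PP/S)  lex  "sent"
[2,6] PP/N  <  k=5
[0,6] S  >  k=2

[0,6] S   >
  [0,2] S/(PP/N)   <
    [0,1] "from" : S
    [1,2] "found" : (S/(PP/N))\S
  [2,6] PP/N   <
    [2,5] PP/S   <
      [2,3] "bone" : N
      [3,5] (PP/S)\N   <
        [3,4] "map" : S
        [4,5] "on" : ((PP/S)\N)\S
    [5,6] "sent" : (PP/N)\(PP/S)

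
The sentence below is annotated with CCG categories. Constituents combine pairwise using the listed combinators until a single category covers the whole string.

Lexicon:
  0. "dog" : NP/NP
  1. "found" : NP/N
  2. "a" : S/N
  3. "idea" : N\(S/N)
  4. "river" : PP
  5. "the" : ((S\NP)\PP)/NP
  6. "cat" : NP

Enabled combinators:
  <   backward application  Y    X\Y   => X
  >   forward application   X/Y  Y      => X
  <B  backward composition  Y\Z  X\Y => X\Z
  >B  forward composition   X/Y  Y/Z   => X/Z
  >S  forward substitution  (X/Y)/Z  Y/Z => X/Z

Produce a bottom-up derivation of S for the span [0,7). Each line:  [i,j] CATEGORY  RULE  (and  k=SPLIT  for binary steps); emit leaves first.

[0,7] S   <
  [0,4] NP   >
    [0,2] NP/N   >B
      [0,1] "dog" : NP/NP
      [1,2] "found" : NP/N
    [2,4] N   <
      [2,3] "a" : S/N
      [3,4] "idea" : N\(S/N)
  [4,7] S\NP   <
    [4,5] "river" : PP
    [5,7] (S\NP)\PP   >
      [5,6] "the" : ((S\NP)\PP)/NP
      [6,7] "cat" : NP

[0,1] NP/NP  lex  "dog"
[1,2] NP/N  lex  "found"
[0,2] NP/N  >B  k=1
[2,3] S/N  lex  "a"
[3,4] N\(S/N)  lex  "idea"
[2,4] N  <  k=3
[0,4] NP  >  k=2
[4,5] PP  lex  "river"
[5,6] ((S\NP)\PP)/NP  lex  "the"
[6,7] NP  lex  "cat"
[5,7] (S\NP)\PP  >  k=6
[4,7] S\NP  <  k=5
[0,7] S  <  k=4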